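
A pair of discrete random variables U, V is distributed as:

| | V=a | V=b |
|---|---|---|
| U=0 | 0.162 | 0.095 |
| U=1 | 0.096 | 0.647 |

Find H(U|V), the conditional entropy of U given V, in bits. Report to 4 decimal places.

Chain rule: H(U|V) = H(U,V) − H(V).
Marginals: p(U) = (0.2570, 0.7430), p(V) = (0.2580, 0.7420).
H(U,V) = 1.4790 bits; H(V) = 0.8237 bits.
H(U|V) = 1.4790 − 0.8237 = 0.6553 bits.

0.6553 bits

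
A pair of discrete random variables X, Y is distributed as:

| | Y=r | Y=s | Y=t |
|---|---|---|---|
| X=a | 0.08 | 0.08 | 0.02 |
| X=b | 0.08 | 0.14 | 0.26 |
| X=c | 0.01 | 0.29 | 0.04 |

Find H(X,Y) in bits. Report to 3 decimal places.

H(X,Y) = −Σ p(x,y)·log₂ p(x,y) over all 9 cells.
  cell (a,r): −0.08·log₂0.08 = 0.2915
  cell (a,s): −0.08·log₂0.08 = 0.2915
  cell (a,t): −0.02·log₂0.02 = 0.1129
  cell (b,r): −0.08·log₂0.08 = 0.2915
  cell (b,s): −0.14·log₂0.14 = 0.3971
  cell (b,t): −0.26·log₂0.26 = 0.5053
  cell (c,r): −0.01·log₂0.01 = 0.0664
  cell (c,s): −0.29·log₂0.29 = 0.5179
  cell (c,t): −0.04·log₂0.04 = 0.1858
Sum = 2.660 bits.

2.660 bits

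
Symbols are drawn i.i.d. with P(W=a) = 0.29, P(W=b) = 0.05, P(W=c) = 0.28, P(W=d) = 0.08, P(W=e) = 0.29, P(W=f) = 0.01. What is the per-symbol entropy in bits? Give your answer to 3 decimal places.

H(W) = −Σ p·log₂ p.
  −(0.29)·log₂(0.29) = 0.5179
  −(0.05)·log₂(0.05) = 0.2161
  −(0.28)·log₂(0.28) = 0.5142
  −(0.08)·log₂(0.08) = 0.2915
  −(0.29)·log₂(0.29) = 0.5179
  −(0.01)·log₂(0.01) = 0.0664
Sum: 0.5179 + 0.2161 + 0.5142 + 0.2915 + 0.5179 + 0.0664 = 2.124 bits.

2.124 bits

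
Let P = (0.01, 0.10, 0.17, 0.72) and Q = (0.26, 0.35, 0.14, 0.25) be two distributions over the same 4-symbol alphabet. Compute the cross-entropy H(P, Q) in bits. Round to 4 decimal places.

H(P,Q) = −Σ p·log₂ q.
  −0.01·log₂(0.26) = 0.01943
  −0.10·log₂(0.35) = 0.15146
  −0.17·log₂(0.14) = 0.48221
  −0.72·log₂(0.25) = 1.44000
H(P,Q) = 2.0931 bits.

2.0931 bits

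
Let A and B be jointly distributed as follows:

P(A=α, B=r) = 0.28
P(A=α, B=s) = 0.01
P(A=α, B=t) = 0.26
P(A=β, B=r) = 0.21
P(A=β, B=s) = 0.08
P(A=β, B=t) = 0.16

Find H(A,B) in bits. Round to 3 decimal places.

2.273 bits

H(A,B) = −Σ p(x,y)·log₂ p(x,y) over all 6 cells.
  cell (α,r): −0.28·log₂0.28 = 0.5142
  cell (α,s): −0.01·log₂0.01 = 0.0664
  cell (α,t): −0.26·log₂0.26 = 0.5053
  cell (β,r): −0.21·log₂0.21 = 0.4728
  cell (β,s): −0.08·log₂0.08 = 0.2915
  cell (β,t): −0.16·log₂0.16 = 0.4230
Sum = 2.273 bits.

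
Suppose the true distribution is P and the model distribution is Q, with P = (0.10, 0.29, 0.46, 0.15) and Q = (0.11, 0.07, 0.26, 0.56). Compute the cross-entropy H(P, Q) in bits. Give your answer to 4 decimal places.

H(P,Q) = −Σ p·log₂ q.
  −0.10·log₂(0.11) = 0.31844
  −0.29·log₂(0.07) = 1.11259
  −0.46·log₂(0.26) = 0.89397
  −0.15·log₂(0.56) = 0.12548
H(P,Q) = 2.4505 bits.

2.4505 bits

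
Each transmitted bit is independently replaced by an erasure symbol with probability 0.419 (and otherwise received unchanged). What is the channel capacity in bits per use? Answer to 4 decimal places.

Binary erasure channel: capacity C = 1 − ε.
C = 1 − 0.419 = 0.5810 bits per channel use.

0.5810 bits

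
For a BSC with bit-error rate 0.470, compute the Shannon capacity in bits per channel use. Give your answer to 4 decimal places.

Binary symmetric channel: C = 1 − h₂(ε) where h₂ is the binary entropy function.
h₂(0.470) = −0.470·log₂0.470 − 0.530·log₂0.530 = 0.9974.
C = 1 − 0.9974 = 0.0026 bits per channel use.

0.0026 bits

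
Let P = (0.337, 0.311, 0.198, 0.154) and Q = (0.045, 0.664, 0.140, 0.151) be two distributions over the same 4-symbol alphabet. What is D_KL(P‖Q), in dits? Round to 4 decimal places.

0.2234 dits

D(P‖Q) = Σ p·log₁₀(p/q).
  0.337·log₁₀(0.337/0.045) = 0.29468
  0.311·log₁₀(0.311/0.664) = -0.10245
  0.198·log₁₀(0.198/0.140) = 0.02981
  0.154·log₁₀(0.154/0.151) = 0.00132
D(P‖Q) = 0.2234 dits.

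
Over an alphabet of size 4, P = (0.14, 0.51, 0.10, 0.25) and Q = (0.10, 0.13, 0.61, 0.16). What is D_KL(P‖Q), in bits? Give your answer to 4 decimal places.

0.9738 bits

D(P‖Q) = Σ p·log₂(p/q).
  0.14·log₂(0.14/0.10) = 0.06796
  0.51·log₂(0.51/0.13) = 1.00571
  0.10·log₂(0.10/0.61) = -0.26088
  0.25·log₂(0.25/0.16) = 0.16096
D(P‖Q) = 0.9738 bits.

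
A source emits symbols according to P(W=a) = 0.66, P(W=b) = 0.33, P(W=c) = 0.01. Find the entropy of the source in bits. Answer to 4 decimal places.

H(W) = −Σ p·log₂ p.
  −(0.66)·log₂(0.66) = 0.39564
  −(0.33)·log₂(0.33) = 0.52782
  −(0.01)·log₂(0.01) = 0.06644
Sum: 0.39564 + 0.52782 + 0.06644 = 0.9899 bits.

0.9899 bits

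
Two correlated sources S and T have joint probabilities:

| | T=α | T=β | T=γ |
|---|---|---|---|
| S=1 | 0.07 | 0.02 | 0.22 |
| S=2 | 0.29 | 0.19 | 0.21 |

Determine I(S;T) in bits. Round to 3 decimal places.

0.112 bits

Marginals: p(S) = (0.3100, 0.6900), p(T) = (0.3600, 0.2100, 0.4300).
I(S;T) = H(S) + H(T) − H(S,T).
H(S) = 0.8932, H(T) = 1.5270, H(S,T) = 2.3080.
I(S;T) = 0.8932 + 1.5270 − 2.3080 = 0.112 bits.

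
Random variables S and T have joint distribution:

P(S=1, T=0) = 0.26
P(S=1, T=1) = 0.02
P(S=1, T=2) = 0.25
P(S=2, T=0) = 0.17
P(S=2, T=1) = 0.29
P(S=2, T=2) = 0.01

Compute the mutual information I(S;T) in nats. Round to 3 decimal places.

0.286 nats

Marginals: p(S) = (0.5300, 0.4700), p(T) = (0.4300, 0.3100, 0.2600).
I(S;T) = Σ p(x,y)·ln[p(x,y)/(p(x)p(y))].
  (1,0): 0.26·ln(1.1409) = 0.0343
  (1,1): 0.02·ln(0.1217) = -0.0421
  (1,2): 0.25·ln(1.8142) = 0.1489
  (2,0): 0.17·ln(0.8412) = -0.0294
  (2,1): 0.29·ln(1.9904) = 0.1996
  (2,2): 0.01·ln(0.0818) = -0.0250
Sum = 0.286 nats.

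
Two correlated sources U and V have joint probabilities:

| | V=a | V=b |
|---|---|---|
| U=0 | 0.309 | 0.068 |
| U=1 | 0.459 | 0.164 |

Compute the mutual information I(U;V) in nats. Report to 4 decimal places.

0.0046 nats

Marginals: p(U) = (0.3770, 0.6230), p(V) = (0.7680, 0.2320).
I(U;V) = Σ p(x,y)·ln[p(x,y)/(p(x)p(y))].
  (0,a): 0.309·ln(1.0672) = 0.02010
  (0,b): 0.068·ln(0.7775) = -0.01712
  (1,a): 0.459·ln(0.9593) = -0.01906
  (1,b): 0.164·ln(1.1347) = 0.02072
Sum = 0.0046 nats.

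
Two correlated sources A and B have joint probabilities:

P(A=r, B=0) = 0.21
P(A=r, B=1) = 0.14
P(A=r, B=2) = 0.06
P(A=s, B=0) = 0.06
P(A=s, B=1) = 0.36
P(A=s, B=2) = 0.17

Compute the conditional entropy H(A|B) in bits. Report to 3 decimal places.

Marginals: p(A) = (0.4100, 0.5900), p(B) = (0.2700, 0.5000, 0.2300).
H(A|B) = Σ p(B) · H(A|B=·).
  B=0: p=0.2700, H(A|B=0) = 0.7642
  B=1: p=0.5000, H(A|B=1) = 0.8555
  B=2: p=0.2300, H(A|B=2) = 0.8281
Weighted sum = 0.825 bits.

0.825 bits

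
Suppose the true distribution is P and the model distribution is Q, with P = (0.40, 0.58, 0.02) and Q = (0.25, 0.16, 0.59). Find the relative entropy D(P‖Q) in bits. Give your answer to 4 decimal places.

1.2512 bits

D(P‖Q) = Σ p·log₂(p/q).
  0.40·log₂(0.40/0.25) = 0.27123
  0.58·log₂(0.58/0.16) = 1.07763
  0.02·log₂(0.02/0.59) = -0.09765
D(P‖Q) = 1.2512 bits.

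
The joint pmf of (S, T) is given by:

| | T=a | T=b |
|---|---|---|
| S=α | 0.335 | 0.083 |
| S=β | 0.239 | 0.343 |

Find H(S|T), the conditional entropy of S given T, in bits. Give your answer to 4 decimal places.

Chain rule: H(S|T) = H(S,T) − H(T).
Marginals: p(S) = (0.4180, 0.5820), p(T) = (0.5740, 0.4260).
H(S,T) = 1.8496 bits; H(T) = 0.9841 bits.
H(S|T) = 1.8496 − 0.9841 = 0.8655 bits.

0.8655 bits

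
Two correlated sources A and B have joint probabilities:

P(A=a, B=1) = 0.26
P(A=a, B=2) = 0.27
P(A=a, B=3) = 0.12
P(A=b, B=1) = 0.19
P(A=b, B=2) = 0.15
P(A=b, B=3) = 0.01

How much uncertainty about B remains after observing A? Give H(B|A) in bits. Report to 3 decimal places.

Chain rule: H(B|A) = H(A,B) − H(A).
Marginals: p(A) = (0.6500, 0.3500), p(B) = (0.4500, 0.4200, 0.1300).
H(A,B) = 2.3146 bits; H(A) = 0.9341 bits.
H(B|A) = 2.3146 − 0.9341 = 1.381 bits.

1.381 bits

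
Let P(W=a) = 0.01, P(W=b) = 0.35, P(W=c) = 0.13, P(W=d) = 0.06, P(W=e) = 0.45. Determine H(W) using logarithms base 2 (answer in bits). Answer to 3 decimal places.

H(W) = −Σ p·log₂ p.
  −(0.01)·log₂(0.01) = 0.0664
  −(0.35)·log₂(0.35) = 0.5301
  −(0.13)·log₂(0.13) = 0.3826
  −(0.06)·log₂(0.06) = 0.2435
  −(0.45)·log₂(0.45) = 0.5184
Sum: 0.0664 + 0.5301 + 0.3826 + 0.2435 + 0.5184 = 1.741 bits.

1.741 bits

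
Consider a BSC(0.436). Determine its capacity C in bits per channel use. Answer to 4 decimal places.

0.0119 bits

Binary symmetric channel: C = 1 − h₂(ε) where h₂ is the binary entropy function.
h₂(0.436) = −0.436·log₂0.436 − 0.564·log₂0.564 = 0.9881.
C = 1 − 0.9881 = 0.0119 bits per channel use.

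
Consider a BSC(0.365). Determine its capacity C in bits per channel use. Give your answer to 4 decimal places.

Binary symmetric channel: C = 1 − h₂(ε) where h₂ is the binary entropy function.
h₂(0.365) = −0.365·log₂0.365 − 0.635·log₂0.635 = 0.9468.
C = 1 − 0.9468 = 0.0532 bits per channel use.

0.0532 bits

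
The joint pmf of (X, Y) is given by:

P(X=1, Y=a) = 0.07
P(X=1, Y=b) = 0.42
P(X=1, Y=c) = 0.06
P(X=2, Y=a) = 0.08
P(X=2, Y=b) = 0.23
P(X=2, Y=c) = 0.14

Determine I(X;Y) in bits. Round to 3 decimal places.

0.058 bits

Marginals: p(X) = (0.5500, 0.4500), p(Y) = (0.1500, 0.6500, 0.2000).
I(X;Y) = Σ p(x,y)·log₂[p(x,y)/(p(x)p(y))].
  (1,a): 0.07·log₂(0.8485) = -0.0166
  (1,b): 0.42·log₂(1.1748) = 0.0976
  (1,c): 0.06·log₂(0.5455) = -0.0525
  (2,a): 0.08·log₂(1.1852) = 0.0196
  (2,b): 0.23·log₂(0.7863) = -0.0798
  (2,c): 0.14·log₂(1.5556) = 0.0892
Sum = 0.058 bits.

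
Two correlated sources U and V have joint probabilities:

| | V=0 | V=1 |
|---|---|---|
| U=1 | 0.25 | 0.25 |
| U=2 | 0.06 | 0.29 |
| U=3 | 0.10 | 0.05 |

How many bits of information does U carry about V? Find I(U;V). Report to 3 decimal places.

Marginals: p(U) = (0.5000, 0.3500, 0.1500), p(V) = (0.4100, 0.5900).
I(U;V) = Σ p(x,y)·log₂[p(x,y)/(p(x)p(y))].
  (1,0): 0.25·log₂(1.2195) = 0.0716
  (1,1): 0.25·log₂(0.8475) = -0.0597
  (2,0): 0.06·log₂(0.4181) = -0.0755
  (2,1): 0.29·log₂(1.4044) = 0.1421
  (3,0): 0.10·log₂(1.6260) = 0.0701
  (3,1): 0.05·log₂(0.5650) = -0.0412
Sum = 0.107 bits.

0.107 bits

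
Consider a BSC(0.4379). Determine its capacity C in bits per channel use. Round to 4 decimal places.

Binary symmetric channel: C = 1 − h₂(ε) where h₂ is the binary entropy function.
h₂(0.4379) = −0.4379·log₂0.4379 − 0.5621·log₂0.5621 = 0.9888.
C = 1 − 0.9888 = 0.0112 bits per channel use.

0.0112 bits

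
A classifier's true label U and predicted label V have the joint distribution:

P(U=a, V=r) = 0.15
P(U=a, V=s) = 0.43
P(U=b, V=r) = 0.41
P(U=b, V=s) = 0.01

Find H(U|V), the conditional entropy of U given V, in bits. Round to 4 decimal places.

Chain rule: H(U|V) = H(U,V) − H(V).
Marginals: p(U) = (0.5800, 0.4200), p(V) = (0.5600, 0.4400).
H(U,V) = 1.5279 bits; H(V) = 0.9896 bits.
H(U|V) = 1.5279 − 0.9896 = 0.5383 bits.

0.5383 bits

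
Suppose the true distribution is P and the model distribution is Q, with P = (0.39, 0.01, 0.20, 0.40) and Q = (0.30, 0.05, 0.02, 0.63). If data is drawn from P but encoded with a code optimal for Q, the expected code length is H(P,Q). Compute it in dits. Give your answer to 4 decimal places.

H(P,Q) = −Σ p·log₁₀ q.
  −0.39·log₁₀(0.30) = 0.20392
  −0.01·log₁₀(0.05) = 0.01301
  −0.20·log₁₀(0.02) = 0.33979
  −0.40·log₁₀(0.63) = 0.08026
H(P,Q) = 0.6370 dits.

0.6370 dits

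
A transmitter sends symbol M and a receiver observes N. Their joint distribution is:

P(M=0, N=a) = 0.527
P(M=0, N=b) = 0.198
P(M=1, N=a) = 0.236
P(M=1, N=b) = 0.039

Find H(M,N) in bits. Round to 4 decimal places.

H(M,N) = −Σ p(x,y)·log₂ p(x,y) over all 4 cells.
  cell (0,a): −0.527·log₂0.527 = 0.48701
  cell (0,b): −0.198·log₂0.198 = 0.46261
  cell (1,a): −0.236·log₂0.236 = 0.49162
  cell (1,b): −0.039·log₂0.039 = 0.18253
Sum = 1.6238 bits.

1.6238 bits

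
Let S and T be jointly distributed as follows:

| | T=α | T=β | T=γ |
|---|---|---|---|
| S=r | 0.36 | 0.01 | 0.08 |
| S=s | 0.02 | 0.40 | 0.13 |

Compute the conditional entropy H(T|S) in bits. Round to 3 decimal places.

0.920 bits

Chain rule: H(T|S) = H(S,T) − H(S).
Marginals: p(S) = (0.4500, 0.5500), p(T) = (0.3800, 0.4100, 0.2100).
H(S,T) = 1.9129 bits; H(S) = 0.9928 bits.
H(T|S) = 1.9129 − 0.9928 = 0.920 bits.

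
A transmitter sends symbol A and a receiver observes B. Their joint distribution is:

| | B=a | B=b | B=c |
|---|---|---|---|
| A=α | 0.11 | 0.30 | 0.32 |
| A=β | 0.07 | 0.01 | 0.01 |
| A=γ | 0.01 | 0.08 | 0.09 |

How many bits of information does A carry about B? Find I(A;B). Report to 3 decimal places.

Marginals: p(A) = (0.7300, 0.0900, 0.1800), p(B) = (0.1900, 0.3900, 0.4200).
I(A;B) = H(A) + H(B) − H(A,B).
H(A) = 1.0894, H(B) = 1.5107, H(A,B) = 2.4694.
I(A;B) = 1.0894 + 1.5107 − 2.4694 = 0.131 bits.

0.131 bits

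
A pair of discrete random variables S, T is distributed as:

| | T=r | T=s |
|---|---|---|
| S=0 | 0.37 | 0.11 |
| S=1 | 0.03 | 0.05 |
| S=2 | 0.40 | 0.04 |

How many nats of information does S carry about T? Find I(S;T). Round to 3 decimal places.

Marginals: p(S) = (0.4800, 0.0800, 0.4400), p(T) = (0.8000, 0.2000).
I(S;T) = Σ p(x,y)·ln[p(x,y)/(p(x)p(y))].
  (0,r): 0.37·ln(0.9635) = -0.0137
  (0,s): 0.11·ln(1.1458) = 0.0150
  (1,r): 0.03·ln(0.4688) = -0.0227
  (1,s): 0.05·ln(3.1250) = 0.0570
  (2,r): 0.40·ln(1.1364) = 0.0511
  (2,s): 0.04·ln(0.4545) = -0.0315
Sum = 0.055 nats.

0.055 nats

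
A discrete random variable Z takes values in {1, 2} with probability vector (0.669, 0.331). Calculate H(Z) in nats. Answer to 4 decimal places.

0.6349 nats

H(Z) = −Σ p·ln p.
  −(0.669)·ln(0.669) = 0.26892
  −(0.331)·ln(0.331) = 0.36597
Sum: 0.26892 + 0.36597 = 0.6349 nats.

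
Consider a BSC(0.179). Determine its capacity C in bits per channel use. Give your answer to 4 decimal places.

Binary symmetric channel: C = 1 − h₂(ε) where h₂ is the binary entropy function.
h₂(0.179) = −0.179·log₂0.179 − 0.821·log₂0.821 = 0.6779.
C = 1 − 0.6779 = 0.3221 bits per channel use.

0.3221 bits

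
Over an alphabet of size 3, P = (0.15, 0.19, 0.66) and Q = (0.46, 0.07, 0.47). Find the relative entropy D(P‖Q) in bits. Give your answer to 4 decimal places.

0.3545 bits

D(P‖Q) = Σ p·log₂(p/q).
  0.15·log₂(0.15/0.46) = -0.24250
  0.19·log₂(0.19/0.07) = 0.27371
  0.66·log₂(0.66/0.47) = 0.32327
D(P‖Q) = 0.3545 bits.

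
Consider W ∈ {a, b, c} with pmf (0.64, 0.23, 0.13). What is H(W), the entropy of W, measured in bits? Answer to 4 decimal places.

H(W) = −Σ p·log₂ p.
  −(0.64)·log₂(0.64) = 0.41207
  −(0.23)·log₂(0.23) = 0.48767
  −(0.13)·log₂(0.13) = 0.38264
Sum: 0.41207 + 0.48767 + 0.38264 = 1.2824 bits.

1.2824 bits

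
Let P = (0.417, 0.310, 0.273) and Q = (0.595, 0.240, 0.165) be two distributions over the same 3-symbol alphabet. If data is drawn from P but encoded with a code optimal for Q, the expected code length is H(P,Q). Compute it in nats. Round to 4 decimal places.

1.1508 nats

H(P,Q) = −Σ p·ln q.
  −0.417·ln(0.595) = 0.21650
  −0.310·ln(0.240) = 0.44241
  −0.273·ln(0.165) = 0.49189
H(P,Q) = 1.1508 nats.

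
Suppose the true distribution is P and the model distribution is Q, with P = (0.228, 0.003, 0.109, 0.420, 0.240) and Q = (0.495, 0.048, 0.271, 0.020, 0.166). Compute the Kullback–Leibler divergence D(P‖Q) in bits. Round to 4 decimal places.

D(P‖Q) = Σ p·log₂(p/q).
  0.228·log₂(0.228/0.495) = -0.25499
  0.003·log₂(0.003/0.048) = -0.01200
  0.109·log₂(0.109/0.271) = -0.14322
  0.420·log₂(0.420/0.020) = 1.84477
  0.240·log₂(0.240/0.166) = 0.12764
D(P‖Q) = 1.5622 bits.

1.5622 bits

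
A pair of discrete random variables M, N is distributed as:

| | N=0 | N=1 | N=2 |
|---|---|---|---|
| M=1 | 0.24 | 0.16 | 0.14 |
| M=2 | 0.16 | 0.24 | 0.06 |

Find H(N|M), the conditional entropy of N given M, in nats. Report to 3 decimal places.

1.026 nats

Marginals: p(M) = (0.5400, 0.4600), p(N) = (0.4000, 0.4000, 0.2000).
H(N|M) = Σ p(M) · H(N|M=·).
  M=1: p=0.5400, H(N|M=1) = 1.0708
  M=2: p=0.4600, H(N|M=2) = 0.9724
Weighted sum = 1.026 nats.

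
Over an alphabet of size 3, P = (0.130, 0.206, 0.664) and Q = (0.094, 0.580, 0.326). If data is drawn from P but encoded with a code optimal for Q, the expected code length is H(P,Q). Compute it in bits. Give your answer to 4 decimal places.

1.6791 bits

H(P,Q) = −Σ p·log₂ q.
  −0.130·log₂(0.094) = 0.44346
  −0.206·log₂(0.580) = 0.16189
  −0.664·log₂(0.326) = 1.07373
H(P,Q) = 1.6791 bits.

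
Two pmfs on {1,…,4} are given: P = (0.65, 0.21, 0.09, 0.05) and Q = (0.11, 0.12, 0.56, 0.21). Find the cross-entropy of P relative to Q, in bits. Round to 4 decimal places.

2.9001 bits

H(P,Q) = −Σ p·log₂ q.
  −0.65·log₂(0.11) = 2.06988
  −0.21·log₂(0.12) = 0.64237
  −0.09·log₂(0.56) = 0.07529
  −0.05·log₂(0.21) = 0.11258
H(P,Q) = 2.9001 bits.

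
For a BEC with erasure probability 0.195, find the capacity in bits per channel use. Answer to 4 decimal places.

Binary erasure channel: capacity C = 1 − ε.
C = 1 − 0.195 = 0.8050 bits per channel use.

0.8050 bits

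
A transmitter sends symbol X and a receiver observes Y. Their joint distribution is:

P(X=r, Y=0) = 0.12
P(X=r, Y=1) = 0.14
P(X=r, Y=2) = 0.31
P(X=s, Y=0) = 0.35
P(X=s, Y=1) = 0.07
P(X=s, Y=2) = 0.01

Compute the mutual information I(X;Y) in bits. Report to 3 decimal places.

0.344 bits

Marginals: p(X) = (0.5700, 0.4300), p(Y) = (0.4700, 0.2100, 0.3200).
I(X;Y) = Σ p(x,y)·log₂[p(x,y)/(p(x)p(y))].
  (r,0): 0.12·log₂(0.4479) = -0.1390
  (r,1): 0.14·log₂(1.1696) = 0.0316
  (r,2): 0.31·log₂(1.6996) = 0.2372
  (s,0): 0.35·log₂(1.7318) = 0.2773
  (s,1): 0.07·log₂(0.7752) = -0.0257
  (s,2): 0.01·log₂(0.0727) = -0.0378
Sum = 0.344 bits.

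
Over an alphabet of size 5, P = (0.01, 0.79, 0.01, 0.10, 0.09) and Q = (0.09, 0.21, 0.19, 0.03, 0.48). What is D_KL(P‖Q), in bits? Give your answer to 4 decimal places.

D(P‖Q) = Σ p·log₂(p/q).
  0.01·log₂(0.01/0.09) = -0.03170
  0.79·log₂(0.79/0.21) = 1.51006
  0.01·log₂(0.01/0.19) = -0.04248
  0.10·log₂(0.10/0.03) = 0.17370
  0.09·log₂(0.09/0.48) = -0.21735
D(P‖Q) = 1.3922 bits.

1.3922 bits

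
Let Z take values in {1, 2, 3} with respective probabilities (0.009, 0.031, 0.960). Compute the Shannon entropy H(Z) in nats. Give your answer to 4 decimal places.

0.1893 nats

H(Z) = −Σ p·ln p.
  −(0.009)·ln(0.009) = 0.04239
  −(0.031)·ln(0.031) = 0.10769
  −(0.960)·ln(0.960) = 0.03919
Sum: 0.04239 + 0.10769 + 0.03919 = 0.1893 nats.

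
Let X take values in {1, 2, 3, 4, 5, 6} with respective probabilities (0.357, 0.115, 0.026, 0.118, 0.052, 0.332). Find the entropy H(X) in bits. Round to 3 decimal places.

2.140 bits

H(X) = −Σ p·log₂ p.
  −(0.357)·log₂(0.357) = 0.5305
  −(0.115)·log₂(0.115) = 0.3588
  −(0.026)·log₂(0.026) = 0.1369
  −(0.118)·log₂(0.118) = 0.3638
  −(0.052)·log₂(0.052) = 0.2218
  −(0.332)·log₂(0.332) = 0.5281
Sum: 0.5305 + 0.3588 + 0.1369 + 0.3638 + 0.2218 + 0.5281 = 2.140 bits.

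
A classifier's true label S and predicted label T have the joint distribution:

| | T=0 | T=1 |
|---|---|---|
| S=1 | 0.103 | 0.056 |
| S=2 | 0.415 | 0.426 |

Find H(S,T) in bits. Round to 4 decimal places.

H(S,T) = −Σ p(x,y)·log₂ p(x,y) over all 4 cells.
  cell (1,0): −0.103·log₂0.103 = 0.33777
  cell (1,1): −0.056·log₂0.056 = 0.23287
  cell (2,0): −0.415·log₂0.415 = 0.52656
  cell (2,1): −0.426·log₂0.426 = 0.52444
Sum = 1.6216 bits.

1.6216 bits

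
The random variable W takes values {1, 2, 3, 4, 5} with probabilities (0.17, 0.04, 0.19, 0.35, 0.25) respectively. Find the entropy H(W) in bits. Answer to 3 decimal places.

H(W) = −Σ p·log₂ p.
  −(0.17)·log₂(0.17) = 0.4346
  −(0.04)·log₂(0.04) = 0.1858
  −(0.19)·log₂(0.19) = 0.4552
  −(0.35)·log₂(0.35) = 0.5301
  −(0.25)·log₂(0.25) = 0.5000
Sum: 0.4346 + 0.1858 + 0.4552 + 0.5301 + 0.5000 = 2.106 bits.

2.106 bits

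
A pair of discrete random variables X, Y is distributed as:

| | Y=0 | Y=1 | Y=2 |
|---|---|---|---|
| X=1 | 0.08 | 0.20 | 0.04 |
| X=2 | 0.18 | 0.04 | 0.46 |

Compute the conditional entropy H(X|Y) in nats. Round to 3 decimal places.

0.408 nats

Marginals: p(X) = (0.3200, 0.6800), p(Y) = (0.2600, 0.2400, 0.5000).
H(X|Y) = Σ p(Y) · H(X|Y=·).
  Y=0: p=0.2600, H(X|Y=0) = 0.6172
  Y=1: p=0.2400, H(X|Y=1) = 0.4506
  Y=2: p=0.5000, H(X|Y=2) = 0.2788
Weighted sum = 0.408 nats.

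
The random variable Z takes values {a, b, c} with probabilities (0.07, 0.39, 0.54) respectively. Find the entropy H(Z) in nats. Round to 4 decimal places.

H(Z) = −Σ p·ln p.
  −(0.07)·ln(0.07) = 0.18615
  −(0.39)·ln(0.39) = 0.36723
  −(0.54)·ln(0.54) = 0.33274
Sum: 0.18615 + 0.36723 + 0.33274 = 0.8861 nats.

0.8861 nats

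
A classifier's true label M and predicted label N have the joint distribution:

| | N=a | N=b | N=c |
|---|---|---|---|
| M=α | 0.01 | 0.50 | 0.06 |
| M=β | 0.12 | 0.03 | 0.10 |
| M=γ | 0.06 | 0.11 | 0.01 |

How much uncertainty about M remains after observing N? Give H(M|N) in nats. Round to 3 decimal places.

0.707 nats

Chain rule: H(M|N) = H(M,N) − H(N).
Marginals: p(M) = (0.5700, 0.2500, 0.1800), p(N) = (0.1900, 0.6400, 0.1700).
H(M,N) = 1.6090 nats; H(N) = 0.9024 nats.
H(M|N) = 1.6090 − 0.9024 = 0.707 nats.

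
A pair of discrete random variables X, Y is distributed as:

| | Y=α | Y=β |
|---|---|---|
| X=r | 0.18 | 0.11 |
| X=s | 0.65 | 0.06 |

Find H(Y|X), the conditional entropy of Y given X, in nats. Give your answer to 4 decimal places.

0.3981 nats

Marginals: p(X) = (0.2900, 0.7100), p(Y) = (0.8300, 0.1700).
H(Y|X) = Σ p(X) · H(Y|X=·).
  X=r: p=0.2900, H(Y|X=r) = 0.6637
  X=s: p=0.7100, H(Y|X=s) = 0.2896
Weighted sum = 0.3981 nats.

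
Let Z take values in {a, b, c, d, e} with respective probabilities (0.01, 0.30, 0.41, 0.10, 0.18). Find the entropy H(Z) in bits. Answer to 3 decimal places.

H(Z) = −Σ p·log₂ p.
  −(0.01)·log₂(0.01) = 0.0664
  −(0.30)·log₂(0.30) = 0.5211
  −(0.41)·log₂(0.41) = 0.5274
  −(0.10)·log₂(0.10) = 0.3322
  −(0.18)·log₂(0.18) = 0.4453
Sum: 0.0664 + 0.5211 + 0.5274 + 0.3322 + 0.4453 = 1.892 bits.

1.892 bits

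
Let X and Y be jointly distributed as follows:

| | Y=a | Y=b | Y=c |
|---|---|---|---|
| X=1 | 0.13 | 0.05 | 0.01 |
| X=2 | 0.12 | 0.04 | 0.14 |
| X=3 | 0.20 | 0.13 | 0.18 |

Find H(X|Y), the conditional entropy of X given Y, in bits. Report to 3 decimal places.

1.381 bits

Chain rule: H(X|Y) = H(X,Y) − H(Y).
Marginals: p(X) = (0.1900, 0.3000, 0.5100), p(Y) = (0.4500, 0.2200, 0.3300).
H(X,Y) = 2.9074 bits; H(Y) = 1.5268 bits.
H(X|Y) = 2.9074 − 1.5268 = 1.381 bits.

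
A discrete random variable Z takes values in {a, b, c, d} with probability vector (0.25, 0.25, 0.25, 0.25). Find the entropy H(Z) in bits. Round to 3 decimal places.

H(Z) = −Σ p·log₂ p.
  −(0.25)·log₂(0.25) = 0.5000
  −(0.25)·log₂(0.25) = 0.5000
  −(0.25)·log₂(0.25) = 0.5000
  −(0.25)·log₂(0.25) = 0.5000
Sum: 0.5000 + 0.5000 + 0.5000 + 0.5000 = 2.000 bits.

2.000 bits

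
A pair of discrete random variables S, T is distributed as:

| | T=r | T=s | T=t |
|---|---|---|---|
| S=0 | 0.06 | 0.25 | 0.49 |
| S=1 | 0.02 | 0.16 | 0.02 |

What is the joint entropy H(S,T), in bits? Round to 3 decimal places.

1.897 bits

H(S,T) = −Σ p(x,y)·log₂ p(x,y) over all 6 cells.
  cell (0,r): −0.06·log₂0.06 = 0.2435
  cell (0,s): −0.25·log₂0.25 = 0.5000
  cell (0,t): −0.49·log₂0.49 = 0.5043
  cell (1,r): −0.02·log₂0.02 = 0.1129
  cell (1,s): −0.16·log₂0.16 = 0.4230
  cell (1,t): −0.02·log₂0.02 = 0.1129
Sum = 1.897 bits.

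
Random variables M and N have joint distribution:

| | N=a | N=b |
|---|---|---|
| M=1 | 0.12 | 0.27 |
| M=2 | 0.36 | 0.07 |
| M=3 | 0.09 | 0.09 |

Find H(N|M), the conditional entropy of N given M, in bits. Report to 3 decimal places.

Chain rule: H(N|M) = H(M,N) − H(M).
Marginals: p(M) = (0.3900, 0.4300, 0.1800), p(N) = (0.5700, 0.4300).
H(M,N) = 2.3016 bits; H(M) = 1.4987 bits.
H(N|M) = 2.3016 − 1.4987 = 0.803 bits.

0.803 bits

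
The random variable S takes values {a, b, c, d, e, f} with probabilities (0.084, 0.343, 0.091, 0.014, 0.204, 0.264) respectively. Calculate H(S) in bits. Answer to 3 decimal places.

2.206 bits

H(S) = −Σ p·log₂ p.
  −(0.084)·log₂(0.084) = 0.3002
  −(0.343)·log₂(0.343) = 0.5295
  −(0.091)·log₂(0.091) = 0.3147
  −(0.014)·log₂(0.014) = 0.0862
  −(0.204)·log₂(0.204) = 0.4678
  −(0.264)·log₂(0.264) = 0.5072
Sum: 0.3002 + 0.5295 + 0.3147 + 0.0862 + 0.4678 + 0.5072 = 2.206 bits.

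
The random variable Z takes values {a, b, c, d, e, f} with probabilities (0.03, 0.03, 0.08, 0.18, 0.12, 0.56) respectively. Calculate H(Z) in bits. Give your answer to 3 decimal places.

1.876 bits

H(Z) = −Σ p·log₂ p.
  −(0.03)·log₂(0.03) = 0.1518
  −(0.03)·log₂(0.03) = 0.1518
  −(0.08)·log₂(0.08) = 0.2915
  −(0.18)·log₂(0.18) = 0.4453
  −(0.12)·log₂(0.12) = 0.3671
  −(0.56)·log₂(0.56) = 0.4684
Sum: 0.1518 + 0.1518 + 0.2915 + 0.4453 + 0.3671 + 0.4684 = 1.876 bits.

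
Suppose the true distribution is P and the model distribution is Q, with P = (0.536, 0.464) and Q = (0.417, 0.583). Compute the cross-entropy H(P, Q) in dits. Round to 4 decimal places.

0.3123 dits

H(P,Q) = −Σ p·log₁₀ q.
  −0.536·log₁₀(0.417) = 0.20361
  −0.464·log₁₀(0.583) = 0.10873
H(P,Q) = 0.3123 dits.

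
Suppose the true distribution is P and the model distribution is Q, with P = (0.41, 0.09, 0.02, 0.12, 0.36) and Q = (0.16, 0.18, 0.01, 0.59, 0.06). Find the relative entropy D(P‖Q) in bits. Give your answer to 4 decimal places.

D(P‖Q) = Σ p·log₂(p/q).
  0.41·log₂(0.41/0.16) = 0.55660
  0.09·log₂(0.09/0.18) = -0.09000
  0.02·log₂(0.02/0.01) = 0.02000
  0.12·log₂(0.12/0.59) = -0.27572
  0.36·log₂(0.36/0.06) = 0.93059
D(P‖Q) = 1.1415 bits.

1.1415 bits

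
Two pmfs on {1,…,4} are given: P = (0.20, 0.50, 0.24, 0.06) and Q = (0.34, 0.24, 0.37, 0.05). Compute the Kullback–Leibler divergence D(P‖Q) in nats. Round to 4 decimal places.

D(P‖Q) = Σ p·ln(p/q).
  0.20·ln(0.20/0.34) = -0.10613
  0.50·ln(0.50/0.24) = 0.36698
  0.24·ln(0.24/0.37) = -0.10389
  0.06·ln(0.06/0.05) = 0.01094
D(P‖Q) = 0.1679 nats.

0.1679 nats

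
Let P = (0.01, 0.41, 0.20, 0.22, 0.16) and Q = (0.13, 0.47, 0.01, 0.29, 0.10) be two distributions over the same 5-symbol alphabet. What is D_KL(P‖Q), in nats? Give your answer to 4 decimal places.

0.5319 nats

D(P‖Q) = Σ p·ln(p/q).
  0.01·ln(0.01/0.13) = -0.02565
  0.41·ln(0.41/0.47) = -0.05600
  0.20·ln(0.20/0.01) = 0.59915
  0.22·ln(0.22/0.29) = -0.06078
  0.16·ln(0.16/0.10) = 0.07520
D(P‖Q) = 0.5319 nats.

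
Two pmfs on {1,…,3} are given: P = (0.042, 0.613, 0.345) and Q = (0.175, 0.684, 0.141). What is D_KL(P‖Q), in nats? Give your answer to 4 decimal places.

D(P‖Q) = Σ p·ln(p/q).
  0.042·ln(0.042/0.175) = -0.05994
  0.613·ln(0.613/0.684) = -0.06718
  0.345·ln(0.345/0.141) = 0.30870
D(P‖Q) = 0.1816 nats.

0.1816 nats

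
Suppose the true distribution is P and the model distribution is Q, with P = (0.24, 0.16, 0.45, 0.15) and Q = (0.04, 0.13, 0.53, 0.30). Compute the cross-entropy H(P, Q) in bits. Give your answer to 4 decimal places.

2.2582 bits

H(P,Q) = −Σ p·log₂ q.
  −0.24·log₂(0.04) = 1.11453
  −0.16·log₂(0.13) = 0.47095
  −0.45·log₂(0.53) = 0.41217
  −0.15·log₂(0.30) = 0.26054
H(P,Q) = 2.2582 bits.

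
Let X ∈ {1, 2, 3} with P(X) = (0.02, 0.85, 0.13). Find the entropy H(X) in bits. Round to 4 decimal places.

H(X) = −Σ p·log₂ p.
  −(0.02)·log₂(0.02) = 0.11288
  −(0.85)·log₂(0.85) = 0.19930
  −(0.13)·log₂(0.13) = 0.38264
Sum: 0.11288 + 0.19930 + 0.38264 = 0.6948 bits.

0.6948 bits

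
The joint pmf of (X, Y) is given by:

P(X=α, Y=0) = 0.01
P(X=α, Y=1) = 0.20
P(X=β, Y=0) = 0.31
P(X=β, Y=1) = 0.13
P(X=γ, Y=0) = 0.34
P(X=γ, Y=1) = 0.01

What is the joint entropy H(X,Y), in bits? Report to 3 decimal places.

2.033 bits

H(X,Y) = −Σ p(x,y)·log₂ p(x,y) over all 6 cells.
  cell (α,0): −0.01·log₂0.01 = 0.0664
  cell (α,1): −0.20·log₂0.20 = 0.4644
  cell (β,0): −0.31·log₂0.31 = 0.5238
  cell (β,1): −0.13·log₂0.13 = 0.3826
  cell (γ,0): −0.34·log₂0.34 = 0.5292
  cell (γ,1): −0.01·log₂0.01 = 0.0664
Sum = 2.033 bits.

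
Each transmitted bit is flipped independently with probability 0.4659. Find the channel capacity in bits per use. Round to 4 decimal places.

0.0034 bits

Binary symmetric channel: C = 1 − h₂(ε) where h₂ is the binary entropy function.
h₂(0.4659) = −0.4659·log₂0.4659 − 0.5341·log₂0.5341 = 0.9966.
C = 1 − 0.9966 = 0.0034 bits per channel use.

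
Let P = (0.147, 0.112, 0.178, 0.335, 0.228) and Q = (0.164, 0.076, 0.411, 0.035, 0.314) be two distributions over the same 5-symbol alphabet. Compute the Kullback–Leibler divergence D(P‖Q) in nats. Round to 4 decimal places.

0.5621 nats

D(P‖Q) = Σ p·ln(p/q).
  0.147·ln(0.147/0.164) = -0.01609
  0.112·ln(0.112/0.076) = 0.04343
  0.178·ln(0.178/0.411) = -0.14895
  0.335·ln(0.335/0.035) = 0.75669
  0.228·ln(0.228/0.314) = -0.07297
D(P‖Q) = 0.5621 nats.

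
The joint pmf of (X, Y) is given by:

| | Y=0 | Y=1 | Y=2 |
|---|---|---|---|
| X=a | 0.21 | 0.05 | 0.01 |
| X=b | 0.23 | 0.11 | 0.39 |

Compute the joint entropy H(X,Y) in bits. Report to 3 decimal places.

2.123 bits

H(X,Y) = −Σ p(x,y)·log₂ p(x,y) over all 6 cells.
  cell (a,0): −0.21·log₂0.21 = 0.4728
  cell (a,1): −0.05·log₂0.05 = 0.2161
  cell (a,2): −0.01·log₂0.01 = 0.0664
  cell (b,0): −0.23·log₂0.23 = 0.4877
  cell (b,1): −0.11·log₂0.11 = 0.3503
  cell (b,2): −0.39·log₂0.39 = 0.5298
Sum = 2.123 bits.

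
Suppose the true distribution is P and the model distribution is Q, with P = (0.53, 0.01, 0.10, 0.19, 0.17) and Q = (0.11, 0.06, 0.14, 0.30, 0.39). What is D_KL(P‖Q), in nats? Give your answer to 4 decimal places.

D(P‖Q) = Σ p·ln(p/q).
  0.53·ln(0.53/0.11) = 0.83337
  0.01·ln(0.01/0.06) = -0.01792
  0.10·ln(0.10/0.14) = -0.03365
  0.19·ln(0.19/0.30) = -0.08678
  0.17·ln(0.17/0.39) = -0.14116
D(P‖Q) = 0.5539 nats.

0.5539 nats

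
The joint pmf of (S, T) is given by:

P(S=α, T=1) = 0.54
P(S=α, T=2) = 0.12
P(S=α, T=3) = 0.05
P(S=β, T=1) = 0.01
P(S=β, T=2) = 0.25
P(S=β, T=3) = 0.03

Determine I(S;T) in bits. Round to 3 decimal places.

Marginals: p(S) = (0.7100, 0.2900), p(T) = (0.5500, 0.3700, 0.0800).
I(S;T) = H(S) + H(T) − H(S,T).
H(S) = 0.8687, H(T) = 1.2966, H(S,T) = 1.7814.
I(S;T) = 0.8687 + 1.2966 − 1.7814 = 0.384 bits.

0.384 bits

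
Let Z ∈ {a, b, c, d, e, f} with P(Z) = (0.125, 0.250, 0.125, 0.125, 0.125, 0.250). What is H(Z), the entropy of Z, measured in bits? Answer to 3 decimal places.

H(Z) = −Σ p·log₂ p.
  −(0.125)·log₂(0.125) = 0.3750
  −(0.250)·log₂(0.250) = 0.5000
  −(0.125)·log₂(0.125) = 0.3750
  −(0.125)·log₂(0.125) = 0.3750
  −(0.125)·log₂(0.125) = 0.3750
  −(0.250)·log₂(0.250) = 0.5000
Sum: 0.3750 + 0.5000 + 0.3750 + 0.3750 + 0.3750 + 0.5000 = 2.500 bits.

2.500 bits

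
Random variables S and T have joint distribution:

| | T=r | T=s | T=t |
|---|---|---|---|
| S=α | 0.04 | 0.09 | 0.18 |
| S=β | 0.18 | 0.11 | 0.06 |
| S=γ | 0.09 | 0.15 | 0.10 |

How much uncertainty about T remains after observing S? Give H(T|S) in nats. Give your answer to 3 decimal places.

Chain rule: H(T|S) = H(S,T) − H(S).
Marginals: p(S) = (0.3100, 0.3500, 0.3400), p(T) = (0.3100, 0.3500, 0.3400).
H(S,T) = 2.1059 nats; H(S) = 1.0973 nats.
H(T|S) = 2.1059 − 1.0973 = 1.009 nats.

1.009 nats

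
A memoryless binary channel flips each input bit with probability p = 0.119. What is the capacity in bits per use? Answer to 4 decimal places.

0.4735 bits

Binary symmetric channel: C = 1 − h₂(ε) where h₂ is the binary entropy function.
h₂(0.119) = −0.119·log₂0.119 − 0.881·log₂0.881 = 0.5265.
C = 1 − 0.5265 = 0.4735 bits per channel use.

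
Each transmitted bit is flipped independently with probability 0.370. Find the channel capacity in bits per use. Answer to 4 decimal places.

Binary symmetric channel: C = 1 − h₂(ε) where h₂ is the binary entropy function.
h₂(0.370) = −0.370·log₂0.370 − 0.630·log₂0.630 = 0.9507.
C = 1 − 0.9507 = 0.0493 bits per channel use.

0.0493 bits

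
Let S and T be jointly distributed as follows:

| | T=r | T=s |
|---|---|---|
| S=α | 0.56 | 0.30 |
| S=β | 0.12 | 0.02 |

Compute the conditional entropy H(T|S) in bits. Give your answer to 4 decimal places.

0.8852 bits

Marginals: p(S) = (0.8600, 0.1400), p(T) = (0.6800, 0.3200).
H(T|S) = Σ p(S) · H(T|S=·).
  S=α: p=0.8600, H(T|S=α) = 0.9330
  S=β: p=0.1400, H(T|S=β) = 0.5917
Weighted sum = 0.8852 bits.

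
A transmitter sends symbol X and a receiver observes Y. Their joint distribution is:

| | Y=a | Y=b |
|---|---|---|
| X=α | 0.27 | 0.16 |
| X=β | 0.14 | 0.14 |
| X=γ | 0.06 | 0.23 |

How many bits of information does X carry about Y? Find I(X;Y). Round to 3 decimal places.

0.095 bits

Marginals: p(X) = (0.4300, 0.2800, 0.2900), p(Y) = (0.4700, 0.5300).
I(X;Y) = Σ p(x,y)·log₂[p(x,y)/(p(x)p(y))].
  (α,a): 0.27·log₂(1.3360) = 0.1128
  (α,b): 0.16·log₂(0.7021) = -0.0817
  (β,a): 0.14·log₂(1.0638) = 0.0125
  (β,b): 0.14·log₂(0.9434) = -0.0118
  (γ,a): 0.06·log₂(0.4402) = -0.0710
  (γ,b): 0.23·log₂(1.4964) = 0.1337
Sum = 0.095 bits.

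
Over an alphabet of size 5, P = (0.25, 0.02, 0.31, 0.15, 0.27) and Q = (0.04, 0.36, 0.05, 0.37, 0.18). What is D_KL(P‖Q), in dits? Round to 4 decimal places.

0.4082 dits

D(P‖Q) = Σ p·log₁₀(p/q).
  0.25·log₁₀(0.25/0.04) = 0.19897
  0.02·log₁₀(0.02/0.36) = -0.02511
  0.31·log₁₀(0.31/0.05) = 0.24564
  0.15·log₁₀(0.15/0.37) = -0.05882
  0.27·log₁₀(0.27/0.18) = 0.04754
D(P‖Q) = 0.4082 dits.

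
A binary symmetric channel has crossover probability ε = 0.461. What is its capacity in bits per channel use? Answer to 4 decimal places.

0.0044 bits

Binary symmetric channel: C = 1 − h₂(ε) where h₂ is the binary entropy function.
h₂(0.461) = −0.461·log₂0.461 − 0.539·log₂0.539 = 0.9956.
C = 1 − 0.9956 = 0.0044 bits per channel use.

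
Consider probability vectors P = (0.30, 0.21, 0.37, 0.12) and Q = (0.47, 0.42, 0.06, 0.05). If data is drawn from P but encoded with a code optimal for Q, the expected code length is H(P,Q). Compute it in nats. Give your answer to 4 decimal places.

1.8091 nats

H(P,Q) = −Σ p·ln q.
  −0.30·ln(0.47) = 0.22651
  −0.21·ln(0.42) = 0.18218
  −0.37·ln(0.06) = 1.04096
  −0.12·ln(0.05) = 0.35949
H(P,Q) = 1.8091 nats.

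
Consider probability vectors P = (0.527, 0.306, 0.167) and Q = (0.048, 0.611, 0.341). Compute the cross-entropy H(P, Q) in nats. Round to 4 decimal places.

H(P,Q) = −Σ p·ln q.
  −0.527·ln(0.048) = 1.60026
  −0.306·ln(0.611) = 0.15075
  −0.167·ln(0.341) = 0.17967
H(P,Q) = 1.9307 nats.

1.9307 nats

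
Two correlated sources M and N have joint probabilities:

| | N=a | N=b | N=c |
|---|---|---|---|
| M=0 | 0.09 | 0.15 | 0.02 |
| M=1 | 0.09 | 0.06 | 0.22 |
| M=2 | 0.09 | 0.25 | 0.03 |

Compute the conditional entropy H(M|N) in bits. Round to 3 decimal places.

Chain rule: H(M|N) = H(M,N) − H(N).
Marginals: p(M) = (0.2600, 0.3700, 0.3700), p(N) = (0.2700, 0.4600, 0.2700).
H(M,N) = 2.8373 bits; H(N) = 1.5354 bits.
H(M|N) = 2.8373 − 1.5354 = 1.302 bits.

1.302 bits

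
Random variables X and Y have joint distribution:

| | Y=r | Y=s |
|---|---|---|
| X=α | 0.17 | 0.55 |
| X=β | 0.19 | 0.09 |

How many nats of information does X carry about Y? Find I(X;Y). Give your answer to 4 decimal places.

Marginals: p(X) = (0.7200, 0.2800), p(Y) = (0.3600, 0.6400).
I(X;Y) = Σ p(x,y)·ln[p(x,y)/(p(x)p(y))].
  (α,r): 0.17·ln(0.6559) = -0.07171
  (α,s): 0.55·ln(1.1936) = 0.09732
  (β,r): 0.19·ln(1.8849) = 0.12044
  (β,s): 0.09·ln(0.5022) = -0.06198
Sum = 0.0841 nats.

0.0841 nats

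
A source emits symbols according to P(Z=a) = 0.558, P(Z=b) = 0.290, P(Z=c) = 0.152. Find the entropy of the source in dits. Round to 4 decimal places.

0.4216 dits

H(Z) = −Σ p·log₁₀ p.
  −(0.558)·log₁₀(0.558) = 0.14138
  −(0.290)·log₁₀(0.290) = 0.15590
  −(0.152)·log₁₀(0.152) = 0.12436
Sum: 0.14138 + 0.15590 + 0.12436 = 0.4216 dits.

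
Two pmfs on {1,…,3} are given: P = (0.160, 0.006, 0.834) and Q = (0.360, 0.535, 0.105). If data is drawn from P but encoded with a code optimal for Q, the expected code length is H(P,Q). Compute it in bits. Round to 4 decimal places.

H(P,Q) = −Σ p·log₂ q.
  −0.160·log₂(0.360) = 0.23583
  −0.006·log₂(0.535) = 0.00541
  −0.834·log₂(0.105) = 2.71178
H(P,Q) = 2.9530 bits.

2.9530 bits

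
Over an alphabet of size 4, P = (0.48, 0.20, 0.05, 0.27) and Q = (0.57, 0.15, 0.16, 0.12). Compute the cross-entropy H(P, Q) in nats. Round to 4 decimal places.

1.3133 nats

H(P,Q) = −Σ p·ln q.
  −0.48·ln(0.57) = 0.26982
  −0.20·ln(0.15) = 0.37942
  −0.05·ln(0.16) = 0.09163
  −0.27·ln(0.12) = 0.57247
H(P,Q) = 1.3133 nats.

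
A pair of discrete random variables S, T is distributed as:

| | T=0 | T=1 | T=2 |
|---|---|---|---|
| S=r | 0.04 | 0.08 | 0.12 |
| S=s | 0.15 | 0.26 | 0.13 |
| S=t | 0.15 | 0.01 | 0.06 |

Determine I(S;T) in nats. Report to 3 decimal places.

0.121 nats

Marginals: p(S) = (0.2400, 0.5400, 0.2200), p(T) = (0.3400, 0.3500, 0.3100).
I(S;T) = H(S) + H(T) − H(S,T).
H(S) = 1.0084, H(T) = 1.0973, H(S,T) = 1.9847.
I(S;T) = 1.0084 + 1.0973 − 1.9847 = 0.121 nats.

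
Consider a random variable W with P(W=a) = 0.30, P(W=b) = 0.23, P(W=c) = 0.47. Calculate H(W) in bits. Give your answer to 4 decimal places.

1.5207 bits

H(W) = −Σ p·log₂ p.
  −(0.30)·log₂(0.30) = 0.52109
  −(0.23)·log₂(0.23) = 0.48767
  −(0.47)·log₂(0.47) = 0.51196
Sum: 0.52109 + 0.48767 + 0.51196 = 1.5207 bits.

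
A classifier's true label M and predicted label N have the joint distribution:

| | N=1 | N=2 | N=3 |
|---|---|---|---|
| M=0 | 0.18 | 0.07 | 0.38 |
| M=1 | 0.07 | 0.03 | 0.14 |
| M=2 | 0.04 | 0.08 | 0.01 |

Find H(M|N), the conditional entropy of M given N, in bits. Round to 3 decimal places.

Marginals: p(M) = (0.6300, 0.2400, 0.1300), p(N) = (0.2900, 0.1800, 0.5300).
H(M|N) = Σ p(N) · H(M|N=·).
  N=1: p=0.2900, H(M|N=1) = 1.3163
  N=2: p=0.1800, H(M|N=2) = 1.4807
  N=3: p=0.5300, H(M|N=3) = 0.9595
Weighted sum = 1.157 bits.

1.157 bits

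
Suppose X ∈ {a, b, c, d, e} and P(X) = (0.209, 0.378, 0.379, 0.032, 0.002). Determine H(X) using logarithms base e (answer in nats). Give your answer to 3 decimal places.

H(X) = −Σ p·ln p.
  −(0.209)·ln(0.209) = 0.3272
  −(0.378)·ln(0.378) = 0.3677
  −(0.379)·ln(0.379) = 0.3677
  −(0.032)·ln(0.032) = 0.1101
  −(0.002)·ln(0.002) = 0.0124
Sum: 0.3272 + 0.3677 + 0.3677 + 0.1101 + 0.0124 = 1.185 nats.

1.185 nats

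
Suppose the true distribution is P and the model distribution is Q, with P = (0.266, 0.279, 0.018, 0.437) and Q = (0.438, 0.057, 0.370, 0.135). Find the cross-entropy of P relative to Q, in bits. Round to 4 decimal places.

H(P,Q) = −Σ p·log₂ q.
  −0.266·log₂(0.438) = 0.31681
  −0.279·log₂(0.057) = 1.15308
  −0.018·log₂(0.370) = 0.02582
  −0.437·log₂(0.135) = 1.26248
H(P,Q) = 2.7582 bits.

2.7582 bits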